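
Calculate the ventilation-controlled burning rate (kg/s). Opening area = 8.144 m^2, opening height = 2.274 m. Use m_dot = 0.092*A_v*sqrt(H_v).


sqrt(H_v) = 1.5080
m_dot = 0.092 * 8.144 * 1.5080 = 1.1299 kg/s

1.1299 kg/s


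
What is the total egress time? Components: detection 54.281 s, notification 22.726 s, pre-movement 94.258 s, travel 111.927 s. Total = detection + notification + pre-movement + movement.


Total = 54.281 + 22.726 + 94.258 + 111.927 = 283.192 s

283.192 s


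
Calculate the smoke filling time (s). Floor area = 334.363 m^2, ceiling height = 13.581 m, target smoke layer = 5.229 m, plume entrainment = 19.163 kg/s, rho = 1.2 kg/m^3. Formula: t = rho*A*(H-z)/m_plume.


H - z = 8.352 m
t = 1.2 * 334.363 * 8.352 / 19.163 = 174.87 s

174.87 s


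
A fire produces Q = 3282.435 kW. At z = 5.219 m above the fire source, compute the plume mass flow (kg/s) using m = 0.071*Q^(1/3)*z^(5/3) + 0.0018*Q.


Q^(1/3) = 14.862
z^(5/3) = 15.703
First term = 0.071 * 14.862 * 15.703 = 16.569
Second term = 0.0018 * 3282.435 = 5.9084
m = 22.478 kg/s

22.478 kg/s


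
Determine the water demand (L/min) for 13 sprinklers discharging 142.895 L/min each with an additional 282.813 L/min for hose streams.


Sprinkler demand = 13 * 142.895 = 1857.635 L/min
Total = 1857.635 + 282.813 = 2140.448 L/min

2140.448 L/min


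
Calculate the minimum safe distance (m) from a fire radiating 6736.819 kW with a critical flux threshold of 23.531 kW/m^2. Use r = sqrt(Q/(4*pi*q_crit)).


4*pi*q_crit = 295.70
Q/(4*pi*q_crit) = 22.783
r = sqrt(22.783) = 4.7731 m

4.7731 m


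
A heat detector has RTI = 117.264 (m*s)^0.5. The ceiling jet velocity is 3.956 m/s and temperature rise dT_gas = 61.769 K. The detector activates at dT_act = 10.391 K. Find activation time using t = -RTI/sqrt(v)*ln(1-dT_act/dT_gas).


dT_act/dT_gas = 0.16822
ln(1 - 0.16822) = -0.18419
t = -117.264 / sqrt(3.956) * -0.18419 = 10.859 s

10.859 s


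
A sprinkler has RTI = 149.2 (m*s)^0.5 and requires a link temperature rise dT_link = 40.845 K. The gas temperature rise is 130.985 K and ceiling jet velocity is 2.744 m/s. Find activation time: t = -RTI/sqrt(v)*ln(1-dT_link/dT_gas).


dT_link/dT_gas = 0.31183
ln(1 - 0.31183) = -0.37372
t = -149.2 / sqrt(2.744) * -0.37372 = 33.661 s

33.661 s


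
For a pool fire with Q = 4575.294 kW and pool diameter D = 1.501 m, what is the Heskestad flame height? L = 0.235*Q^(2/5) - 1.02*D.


Q^(2/5) = 29.118
0.235 * Q^(2/5) = 6.8428
1.02 * D = 1.5310
L = 5.3118 m

5.3118 m


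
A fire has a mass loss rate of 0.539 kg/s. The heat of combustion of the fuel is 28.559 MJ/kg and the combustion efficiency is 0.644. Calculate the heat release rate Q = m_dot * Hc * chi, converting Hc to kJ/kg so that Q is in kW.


Hc = 28.559 MJ/kg = 28.559 * 1000 kJ/kg = 28559 kJ/kg
Q = 0.539 kg/s * 28559 kJ/kg * 0.644 = 9913.3 kW

9913.3 kW


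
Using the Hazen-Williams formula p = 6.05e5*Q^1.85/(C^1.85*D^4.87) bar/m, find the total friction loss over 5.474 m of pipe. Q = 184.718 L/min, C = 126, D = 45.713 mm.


Q^1.85 = 15597
C^1.85 = 7685.7
D^4.87 = 1.2145e+08
p/m = 0.010109 bar/m
p_total = 0.010109 * 5.474 = 0.055338 bar

0.055338 bar


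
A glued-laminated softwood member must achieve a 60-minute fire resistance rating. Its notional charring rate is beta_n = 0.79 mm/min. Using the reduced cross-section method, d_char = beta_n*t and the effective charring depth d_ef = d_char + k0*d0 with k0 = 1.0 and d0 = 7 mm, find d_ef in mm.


d_char = 0.79 * 60 = 47.4 mm
d_ef = 47.4 + 1.0*7 = 54.4 mm

54.4 mm


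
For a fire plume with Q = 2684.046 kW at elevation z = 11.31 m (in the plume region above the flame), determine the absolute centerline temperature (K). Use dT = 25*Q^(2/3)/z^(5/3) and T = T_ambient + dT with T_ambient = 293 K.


Q^(2/3) = 193.13
z^(5/3) = 56.986
dT = 25 * 193.13 / 56.986 = 84.728 K
T = 293 + 84.728 = 377.73 K

377.73 K


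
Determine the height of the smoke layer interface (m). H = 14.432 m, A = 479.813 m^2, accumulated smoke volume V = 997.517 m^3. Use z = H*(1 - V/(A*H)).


V/(A*H) = 0.14405
1 - 0.14405 = 0.85595
z = 14.432 * 0.85595 = 12.353 m

12.353 m


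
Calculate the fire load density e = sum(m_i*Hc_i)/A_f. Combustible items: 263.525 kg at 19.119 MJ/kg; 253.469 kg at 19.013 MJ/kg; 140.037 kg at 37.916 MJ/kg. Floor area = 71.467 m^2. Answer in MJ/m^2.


Total energy = 263.525*19.119 + 253.469*19.013 + 140.037*37.916
= 5038.334 + 4819.206 + 5309.643
= 15167.18 MJ
e = 15167.18 / 71.467 = 212.23 MJ/m^2

212.23 MJ/m^2


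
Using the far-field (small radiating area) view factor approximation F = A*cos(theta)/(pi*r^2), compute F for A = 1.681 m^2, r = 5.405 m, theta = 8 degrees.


cos(8 deg) = 0.99027
pi*r^2 = 91.779
F = 1.681 * 0.99027 / 91.779 = 0.018138

0.018138


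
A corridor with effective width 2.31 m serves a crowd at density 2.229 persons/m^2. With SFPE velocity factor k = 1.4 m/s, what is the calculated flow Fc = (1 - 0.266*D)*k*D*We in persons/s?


1 - 0.266*D = 1 - 0.266*2.229 = 0.40709
Fs = 0.40709 * 1.4 * 2.229 = 1.2704 persons/(s*m)
Fc = 1.2704 * 2.31 = 2.9345 persons/s

2.9345 persons/s


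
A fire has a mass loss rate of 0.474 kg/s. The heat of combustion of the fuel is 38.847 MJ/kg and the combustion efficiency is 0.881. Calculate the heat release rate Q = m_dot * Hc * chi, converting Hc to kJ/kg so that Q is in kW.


Hc = 38.847 MJ/kg = 38.847 * 1000 kJ/kg = 38847 kJ/kg
Q = 0.474 kg/s * 38847 kJ/kg * 0.881 = 16222 kW

16222 kW


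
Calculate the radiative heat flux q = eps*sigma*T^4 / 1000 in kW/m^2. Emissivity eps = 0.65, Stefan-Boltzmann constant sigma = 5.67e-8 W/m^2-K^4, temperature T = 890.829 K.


T^4 = 6.2976e+11
q = 0.65 * 5.67e-8 * 6.2976e+11 / 1000 = 23.210 kW/m^2

23.210 kW/m^2


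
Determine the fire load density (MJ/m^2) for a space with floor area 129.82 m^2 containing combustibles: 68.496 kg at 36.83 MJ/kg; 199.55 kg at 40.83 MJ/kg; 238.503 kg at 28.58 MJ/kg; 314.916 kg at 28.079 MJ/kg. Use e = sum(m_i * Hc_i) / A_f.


Total energy = 68.496*36.83 + 199.55*40.83 + 238.503*28.58 + 314.916*28.079
= 2522.708 + 8147.627 + 6816.416 + 8842.526
= 26329.28 MJ
e = 26329.28 / 129.82 = 202.81 MJ/m^2

202.81 MJ/m^2


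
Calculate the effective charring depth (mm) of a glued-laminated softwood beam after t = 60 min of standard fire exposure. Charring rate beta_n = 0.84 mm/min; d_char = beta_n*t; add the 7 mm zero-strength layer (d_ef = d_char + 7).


d_char = 0.84 * 60 = 50.4 mm
d_ef = 50.4 + 1.0*7 = 57.4 mm

57.4 mm


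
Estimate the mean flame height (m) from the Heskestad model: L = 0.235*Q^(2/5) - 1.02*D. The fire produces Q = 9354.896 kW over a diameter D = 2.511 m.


Q^(2/5) = 38.763
0.235 * Q^(2/5) = 9.1093
1.02 * D = 2.5612
L = 6.5480 m

6.5480 m


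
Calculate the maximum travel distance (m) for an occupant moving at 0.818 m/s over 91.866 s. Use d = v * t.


d = 0.818 * 91.866 = 75.146 m

75.146 m


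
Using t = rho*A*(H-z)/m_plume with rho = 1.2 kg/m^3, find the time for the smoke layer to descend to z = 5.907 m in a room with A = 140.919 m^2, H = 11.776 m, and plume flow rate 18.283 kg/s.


H - z = 5.869 m
t = 1.2 * 140.919 * 5.869 / 18.283 = 54.283 s

54.283 s


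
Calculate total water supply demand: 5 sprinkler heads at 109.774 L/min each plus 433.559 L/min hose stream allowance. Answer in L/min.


Sprinkler demand = 5 * 109.774 = 548.87 L/min
Total = 548.87 + 433.559 = 982.429 L/min

982.429 L/min


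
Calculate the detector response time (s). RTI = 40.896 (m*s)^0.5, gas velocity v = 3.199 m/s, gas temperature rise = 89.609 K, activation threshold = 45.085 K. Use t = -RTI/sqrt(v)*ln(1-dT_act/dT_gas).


dT_act/dT_gas = 0.50313
ln(1 - 0.50313) = -0.69943
t = -40.896 / sqrt(3.199) * -0.69943 = 15.992 s

15.992 s


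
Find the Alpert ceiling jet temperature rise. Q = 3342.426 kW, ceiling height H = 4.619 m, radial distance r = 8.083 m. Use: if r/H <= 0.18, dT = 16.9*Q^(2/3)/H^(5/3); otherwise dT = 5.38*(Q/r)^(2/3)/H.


r/H = 8.083 / 4.619 = 1.7499
r/H > 0.18, so dT = 5.38*(Q/r)^(2/3)/H
Q/r = 413.51
(Q/r)^(2/3) = 55.504
dT = 5.38 * 55.504 / 4.619 = 64.649 K

64.649 K


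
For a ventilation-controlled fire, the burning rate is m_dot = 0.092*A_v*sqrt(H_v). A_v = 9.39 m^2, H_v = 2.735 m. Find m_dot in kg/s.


sqrt(H_v) = 1.6538
m_dot = 0.092 * 9.39 * 1.6538 = 1.4287 kg/s

1.4287 kg/s


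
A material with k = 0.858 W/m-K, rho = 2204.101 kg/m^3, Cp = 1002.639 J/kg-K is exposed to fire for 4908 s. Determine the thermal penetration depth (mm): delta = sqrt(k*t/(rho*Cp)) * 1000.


alpha = 0.858 / (2204.101 * 1002.639) = 3.8825e-07 m^2/s
alpha * t = 0.0019055
delta = sqrt(0.0019055) * 1000 = 43.652 mm

43.652 mm


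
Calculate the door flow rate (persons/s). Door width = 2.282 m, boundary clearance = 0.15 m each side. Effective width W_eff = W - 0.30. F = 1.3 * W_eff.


W_eff = 2.282 - 0.30 = 1.982 m
F = 1.3 * 1.982 = 2.5766 persons/s

2.5766 persons/s


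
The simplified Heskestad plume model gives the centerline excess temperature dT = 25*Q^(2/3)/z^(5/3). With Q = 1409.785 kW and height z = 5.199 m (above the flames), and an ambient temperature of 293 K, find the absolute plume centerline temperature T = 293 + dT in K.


Q^(2/3) = 125.73
z^(5/3) = 15.603
dT = 25 * 125.73 / 15.603 = 201.45 K
T = 293 + 201.45 = 494.45 K

494.45 K


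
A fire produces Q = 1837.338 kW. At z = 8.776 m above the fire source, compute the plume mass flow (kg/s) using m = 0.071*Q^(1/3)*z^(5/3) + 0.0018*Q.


Q^(1/3) = 12.248
z^(5/3) = 37.339
First term = 0.071 * 12.248 * 37.339 = 32.470
Second term = 0.0018 * 1837.338 = 3.3072
m = 35.777 kg/s

35.777 kg/s


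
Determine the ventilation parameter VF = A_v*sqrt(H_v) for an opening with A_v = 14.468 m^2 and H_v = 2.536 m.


sqrt(H_v) = 1.5925
VF = 14.468 * 1.5925 = 23.040 m^(5/2)

23.040 m^(5/2)


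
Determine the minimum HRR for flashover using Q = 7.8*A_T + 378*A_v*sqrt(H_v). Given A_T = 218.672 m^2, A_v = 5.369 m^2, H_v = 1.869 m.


7.8*A_T = 1705.6
sqrt(H_v) = 1.3671
378*A_v*sqrt(H_v) = 2774.5
Q = 1705.6 + 2774.5 = 4480.2 kW

4480.2 kW


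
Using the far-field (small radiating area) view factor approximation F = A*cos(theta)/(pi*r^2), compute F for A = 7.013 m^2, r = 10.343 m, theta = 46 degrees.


cos(46 deg) = 0.69466
pi*r^2 = 336.08
F = 7.013 * 0.69466 / 336.08 = 0.014495

0.014495


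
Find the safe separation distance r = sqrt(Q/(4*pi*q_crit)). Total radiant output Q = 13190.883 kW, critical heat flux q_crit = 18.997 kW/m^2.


4*pi*q_crit = 238.72
Q/(4*pi*q_crit) = 55.256
r = sqrt(55.256) = 7.4334 m

7.4334 m


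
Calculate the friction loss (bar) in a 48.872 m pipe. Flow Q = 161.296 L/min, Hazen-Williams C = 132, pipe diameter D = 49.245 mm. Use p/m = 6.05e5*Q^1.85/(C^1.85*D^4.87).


Q^1.85 = 12137
C^1.85 = 8376.5
D^4.87 = 1.7450e+08
p/m = 0.0050234 bar/m
p_total = 0.0050234 * 48.872 = 0.24550 bar

0.24550 bar


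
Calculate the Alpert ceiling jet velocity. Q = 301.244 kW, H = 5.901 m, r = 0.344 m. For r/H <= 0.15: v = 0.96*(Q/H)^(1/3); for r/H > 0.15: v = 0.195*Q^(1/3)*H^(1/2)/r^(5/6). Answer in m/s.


r/H = 0.344 / 5.901 = 0.058295
r/H <= 0.15, so v = 0.96*(Q/H)^(1/3)
Q/H = 51.050
(Q/H)^(1/3) = 3.7096
v = 0.96 * 3.7096 = 3.5612 m/s

3.5612 m/s


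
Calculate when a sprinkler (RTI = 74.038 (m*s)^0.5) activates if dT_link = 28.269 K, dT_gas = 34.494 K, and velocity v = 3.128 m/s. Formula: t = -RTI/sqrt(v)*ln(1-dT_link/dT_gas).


dT_link/dT_gas = 0.81953
ln(1 - 0.81953) = -1.7122
t = -74.038 / sqrt(3.128) * -1.7122 = 71.677 s

71.677 s


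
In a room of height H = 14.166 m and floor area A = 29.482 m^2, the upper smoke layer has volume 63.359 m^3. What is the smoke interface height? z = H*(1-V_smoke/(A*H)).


V/(A*H) = 0.15171
1 - 0.15171 = 0.84829
z = 14.166 * 0.84829 = 12.017 m

12.017 m


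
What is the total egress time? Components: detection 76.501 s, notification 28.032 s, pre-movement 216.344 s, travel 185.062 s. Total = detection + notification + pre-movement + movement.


Total = 76.501 + 28.032 + 216.344 + 185.062 = 505.939 s

505.939 s


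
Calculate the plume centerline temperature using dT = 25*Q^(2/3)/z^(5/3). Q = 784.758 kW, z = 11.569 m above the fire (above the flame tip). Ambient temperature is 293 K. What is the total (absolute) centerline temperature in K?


Q^(2/3) = 85.079
z^(5/3) = 59.178
dT = 25 * 85.079 / 59.178 = 35.942 K
T = 293 + 35.942 = 328.94 K

328.94 K


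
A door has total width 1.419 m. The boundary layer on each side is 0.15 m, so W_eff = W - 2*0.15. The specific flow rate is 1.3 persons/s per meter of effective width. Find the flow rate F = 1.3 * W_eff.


W_eff = 1.419 - 0.30 = 1.119 m
F = 1.3 * 1.119 = 1.4547 persons/s

1.4547 persons/s


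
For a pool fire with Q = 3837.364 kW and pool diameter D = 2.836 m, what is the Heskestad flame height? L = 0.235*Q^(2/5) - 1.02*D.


Q^(2/5) = 27.140
0.235 * Q^(2/5) = 6.3779
1.02 * D = 2.8927
L = 3.4852 m

3.4852 m


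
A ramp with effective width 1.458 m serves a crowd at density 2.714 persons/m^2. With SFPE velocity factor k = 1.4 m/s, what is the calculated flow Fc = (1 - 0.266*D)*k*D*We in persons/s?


1 - 0.266*D = 1 - 0.266*2.714 = 0.27808
Fs = 0.27808 * 1.4 * 2.714 = 1.0566 persons/(s*m)
Fc = 1.0566 * 1.458 = 1.5405 persons/s

1.5405 persons/s


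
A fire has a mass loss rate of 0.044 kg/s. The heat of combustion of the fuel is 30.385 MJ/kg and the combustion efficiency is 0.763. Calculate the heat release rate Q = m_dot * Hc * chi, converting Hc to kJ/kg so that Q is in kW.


Hc = 30.385 MJ/kg = 30.385 * 1000 kJ/kg = 30385 kJ/kg
Q = 0.044 kg/s * 30385 kJ/kg * 0.763 = 1020.1 kW

1020.1 kW


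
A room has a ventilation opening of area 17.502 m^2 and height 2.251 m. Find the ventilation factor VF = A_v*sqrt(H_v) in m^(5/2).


sqrt(H_v) = 1.5003
VF = 17.502 * 1.5003 = 26.259 m^(5/2)

26.259 m^(5/2)


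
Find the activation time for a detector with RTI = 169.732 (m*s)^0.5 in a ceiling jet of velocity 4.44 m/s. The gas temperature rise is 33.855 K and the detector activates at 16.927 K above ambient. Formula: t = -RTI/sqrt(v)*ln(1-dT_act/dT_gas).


dT_act/dT_gas = 0.49999
ln(1 - 0.49999) = -0.69312
t = -169.732 / sqrt(4.44) * -0.69312 = 55.831 s

55.831 s


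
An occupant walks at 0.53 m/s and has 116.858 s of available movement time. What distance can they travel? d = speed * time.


d = 0.53 * 116.858 = 61.935 m

61.935 m


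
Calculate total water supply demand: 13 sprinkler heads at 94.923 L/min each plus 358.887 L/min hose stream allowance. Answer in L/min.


Sprinkler demand = 13 * 94.923 = 1233.999 L/min
Total = 1233.999 + 358.887 = 1592.886 L/min

1592.886 L/min


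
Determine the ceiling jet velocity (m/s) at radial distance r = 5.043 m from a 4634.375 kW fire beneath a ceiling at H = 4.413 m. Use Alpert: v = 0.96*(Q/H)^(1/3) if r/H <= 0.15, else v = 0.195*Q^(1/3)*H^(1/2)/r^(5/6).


r/H = 5.043 / 4.413 = 1.1428
r/H > 0.15, so v = 0.195*Q^(1/3)*H^(1/2)/r^(5/6)
Q^(1/3) = 16.672
H^(1/2) = 2.1007
r^(5/6) = 3.8510
v = 0.195 * 16.672 * 2.1007 / 3.8510 = 1.7735 m/s

1.7735 m/s


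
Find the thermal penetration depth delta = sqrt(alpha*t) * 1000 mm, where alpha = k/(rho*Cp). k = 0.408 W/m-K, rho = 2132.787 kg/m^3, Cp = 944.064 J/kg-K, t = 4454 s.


alpha = 0.408 / (2132.787 * 944.064) = 2.0263e-07 m^2/s
alpha * t = 0.00090253
delta = sqrt(0.00090253) * 1000 = 30.042 mm

30.042 mm


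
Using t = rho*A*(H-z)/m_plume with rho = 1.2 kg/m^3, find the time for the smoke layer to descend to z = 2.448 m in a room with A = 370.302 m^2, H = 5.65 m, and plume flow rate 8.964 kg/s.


H - z = 3.202 m
t = 1.2 * 370.302 * 3.202 / 8.964 = 158.73 s

158.73 s


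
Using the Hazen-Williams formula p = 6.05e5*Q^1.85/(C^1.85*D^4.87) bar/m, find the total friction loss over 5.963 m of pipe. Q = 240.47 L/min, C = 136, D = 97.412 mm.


Q^1.85 = 25408
C^1.85 = 8852.1
D^4.87 = 4.8366e+09
p/m = 0.00035903 bar/m
p_total = 0.00035903 * 5.963 = 0.0021409 bar

0.0021409 bar


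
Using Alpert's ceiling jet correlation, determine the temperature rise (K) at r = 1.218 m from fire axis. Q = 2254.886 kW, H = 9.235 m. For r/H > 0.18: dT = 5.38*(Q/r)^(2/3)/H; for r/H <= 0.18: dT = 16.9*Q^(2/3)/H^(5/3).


r/H = 1.218 / 9.235 = 0.13189
r/H <= 0.18, so dT = 16.9*Q^(2/3)/H^(5/3)
Q^(2/3) = 171.96
H^(5/3) = 40.650
dT = 16.9 * 171.96 / 40.650 = 71.489 K

71.489 K


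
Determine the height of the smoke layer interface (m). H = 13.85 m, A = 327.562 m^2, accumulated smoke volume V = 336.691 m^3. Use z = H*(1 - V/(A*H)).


V/(A*H) = 0.074214
1 - 0.074214 = 0.92579
z = 13.85 * 0.92579 = 12.822 m

12.822 m


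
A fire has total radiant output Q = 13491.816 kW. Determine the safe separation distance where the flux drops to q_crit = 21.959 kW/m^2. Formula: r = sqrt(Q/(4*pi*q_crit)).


4*pi*q_crit = 275.94
Q/(4*pi*q_crit) = 48.893
r = sqrt(48.893) = 6.9924 m

6.9924 m


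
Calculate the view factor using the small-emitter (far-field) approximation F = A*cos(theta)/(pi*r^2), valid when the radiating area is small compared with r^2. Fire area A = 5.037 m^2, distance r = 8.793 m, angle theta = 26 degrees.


cos(26 deg) = 0.89879
pi*r^2 = 242.90
F = 5.037 * 0.89879 / 242.90 = 0.018638

0.018638


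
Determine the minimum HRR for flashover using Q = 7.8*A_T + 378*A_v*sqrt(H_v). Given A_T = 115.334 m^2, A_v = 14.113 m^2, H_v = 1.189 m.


7.8*A_T = 899.61
sqrt(H_v) = 1.0904
378*A_v*sqrt(H_v) = 5817.0
Q = 899.61 + 5817.0 = 6716.6 kW

6716.6 kW


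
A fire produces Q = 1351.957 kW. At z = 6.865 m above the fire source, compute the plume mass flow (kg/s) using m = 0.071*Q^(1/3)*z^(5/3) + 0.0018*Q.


Q^(1/3) = 11.057
z^(5/3) = 24.797
First term = 0.071 * 11.057 * 24.797 = 19.468
Second term = 0.0018 * 1351.957 = 2.4335
m = 21.901 kg/s

21.901 kg/s


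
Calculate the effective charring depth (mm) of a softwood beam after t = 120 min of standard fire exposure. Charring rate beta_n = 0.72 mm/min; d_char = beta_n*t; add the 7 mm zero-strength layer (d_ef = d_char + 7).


d_char = 0.72 * 120 = 86.4 mm
d_ef = 86.4 + 1.0*7 = 93.4 mm

93.4 mm


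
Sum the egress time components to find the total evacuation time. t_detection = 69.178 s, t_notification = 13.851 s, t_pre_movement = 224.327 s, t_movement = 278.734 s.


Total = 69.178 + 13.851 + 224.327 + 278.734 = 586.09 s

586.09 s


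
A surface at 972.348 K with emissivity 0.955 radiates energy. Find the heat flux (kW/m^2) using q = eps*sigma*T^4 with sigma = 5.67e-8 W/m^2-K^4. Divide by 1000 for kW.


T^4 = 8.9390e+11
q = 0.955 * 5.67e-8 * 8.9390e+11 / 1000 = 48.403 kW/m^2

48.403 kW/m^2


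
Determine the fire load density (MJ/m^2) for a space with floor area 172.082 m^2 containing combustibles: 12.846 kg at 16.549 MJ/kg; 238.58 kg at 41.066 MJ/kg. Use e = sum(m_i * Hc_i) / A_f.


Total energy = 12.846*16.549 + 238.58*41.066
= 212.5885 + 9797.526
= 10010.11 MJ
e = 10010.11 / 172.082 = 58.171 MJ/m^2

58.171 MJ/m^2


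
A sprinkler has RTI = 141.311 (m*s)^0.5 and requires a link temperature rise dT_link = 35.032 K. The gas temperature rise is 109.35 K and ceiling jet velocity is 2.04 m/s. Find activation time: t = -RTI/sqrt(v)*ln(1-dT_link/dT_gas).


dT_link/dT_gas = 0.32037
ln(1 - 0.32037) = -0.38620
t = -141.311 / sqrt(2.04) * -0.38620 = 38.210 s

38.210 s


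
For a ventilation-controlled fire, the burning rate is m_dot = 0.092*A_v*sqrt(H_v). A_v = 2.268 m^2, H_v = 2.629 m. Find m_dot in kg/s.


sqrt(H_v) = 1.6214
m_dot = 0.092 * 2.268 * 1.6214 = 0.33832 kg/s

0.33832 kg/s


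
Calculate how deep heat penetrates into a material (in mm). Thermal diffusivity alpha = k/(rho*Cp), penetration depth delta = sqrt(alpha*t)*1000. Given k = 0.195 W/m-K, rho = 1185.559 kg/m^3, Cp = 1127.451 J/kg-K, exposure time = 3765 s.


alpha = 0.195 / (1185.559 * 1127.451) = 1.4589e-07 m^2/s
alpha * t = 0.00054926
delta = sqrt(0.00054926) * 1000 = 23.436 mm

23.436 mm


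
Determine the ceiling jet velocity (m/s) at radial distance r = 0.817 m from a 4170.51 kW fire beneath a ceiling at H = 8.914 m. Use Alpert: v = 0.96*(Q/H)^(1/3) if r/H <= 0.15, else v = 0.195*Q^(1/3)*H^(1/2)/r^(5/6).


r/H = 0.817 / 8.914 = 0.091654
r/H <= 0.15, so v = 0.96*(Q/H)^(1/3)
Q/H = 467.86
(Q/H)^(1/3) = 7.7632
v = 0.96 * 7.7632 = 7.4526 m/s

7.4526 m/s


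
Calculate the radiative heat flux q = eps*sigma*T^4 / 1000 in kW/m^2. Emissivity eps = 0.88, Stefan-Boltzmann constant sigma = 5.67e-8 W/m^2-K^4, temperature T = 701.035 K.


T^4 = 2.4152e+11
q = 0.88 * 5.67e-8 * 2.4152e+11 / 1000 = 12.051 kW/m^2

12.051 kW/m^2


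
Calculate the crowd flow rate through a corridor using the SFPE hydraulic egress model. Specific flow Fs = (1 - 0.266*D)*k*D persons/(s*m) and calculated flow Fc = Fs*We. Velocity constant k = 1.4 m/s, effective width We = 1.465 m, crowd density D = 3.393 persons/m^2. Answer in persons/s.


1 - 0.266*D = 1 - 0.266*3.393 = 0.097462
Fs = 0.097462 * 1.4 * 3.393 = 0.46296 persons/(s*m)
Fc = 0.46296 * 1.465 = 0.67824 persons/s

0.67824 persons/s


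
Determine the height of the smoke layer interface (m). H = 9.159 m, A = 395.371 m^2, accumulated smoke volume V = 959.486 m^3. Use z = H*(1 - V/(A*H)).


V/(A*H) = 0.26496
1 - 0.26496 = 0.73504
z = 9.159 * 0.73504 = 6.7322 m

6.7322 m


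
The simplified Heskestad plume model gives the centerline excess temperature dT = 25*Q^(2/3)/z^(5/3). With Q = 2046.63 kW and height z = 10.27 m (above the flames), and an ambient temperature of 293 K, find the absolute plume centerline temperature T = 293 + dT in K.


Q^(2/3) = 161.20
z^(5/3) = 48.523
dT = 25 * 161.20 / 48.523 = 83.052 K
T = 293 + 83.052 = 376.05 K

376.05 K


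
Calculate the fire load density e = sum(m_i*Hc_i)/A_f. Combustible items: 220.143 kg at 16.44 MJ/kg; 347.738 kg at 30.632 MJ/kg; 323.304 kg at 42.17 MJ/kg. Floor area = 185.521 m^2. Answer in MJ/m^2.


Total energy = 220.143*16.44 + 347.738*30.632 + 323.304*42.17
= 3619.151 + 10651.91 + 13633.73
= 27904.79 MJ
e = 27904.79 / 185.521 = 150.41 MJ/m^2

150.41 MJ/m^2


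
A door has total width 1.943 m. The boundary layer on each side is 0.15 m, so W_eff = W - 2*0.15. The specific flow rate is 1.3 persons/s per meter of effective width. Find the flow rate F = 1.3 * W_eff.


W_eff = 1.943 - 0.30 = 1.643 m
F = 1.3 * 1.643 = 2.1359 persons/s

2.1359 persons/s


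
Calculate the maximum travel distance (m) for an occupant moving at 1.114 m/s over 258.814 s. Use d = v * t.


d = 1.114 * 258.814 = 288.32 m

288.32 m


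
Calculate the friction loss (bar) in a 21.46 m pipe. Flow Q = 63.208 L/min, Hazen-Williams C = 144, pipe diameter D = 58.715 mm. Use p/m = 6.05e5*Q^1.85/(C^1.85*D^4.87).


Q^1.85 = 2145.0
C^1.85 = 9839.4
D^4.87 = 4.1097e+08
p/m = 0.00032093 bar/m
p_total = 0.00032093 * 21.46 = 0.0068871 bar

0.0068871 bar


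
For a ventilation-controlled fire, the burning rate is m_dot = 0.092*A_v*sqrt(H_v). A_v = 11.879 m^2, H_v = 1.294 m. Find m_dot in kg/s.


sqrt(H_v) = 1.1375
m_dot = 0.092 * 11.879 * 1.1375 = 1.2432 kg/s

1.2432 kg/s


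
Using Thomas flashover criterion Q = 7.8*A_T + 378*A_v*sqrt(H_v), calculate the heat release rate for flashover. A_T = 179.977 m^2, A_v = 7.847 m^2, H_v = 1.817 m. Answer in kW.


7.8*A_T = 1403.8
sqrt(H_v) = 1.3480
378*A_v*sqrt(H_v) = 3998.3
Q = 1403.8 + 3998.3 = 5402.1 kW

5402.1 kW


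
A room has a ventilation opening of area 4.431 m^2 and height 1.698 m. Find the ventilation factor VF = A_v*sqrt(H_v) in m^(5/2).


sqrt(H_v) = 1.3031
VF = 4.431 * 1.3031 = 5.7739 m^(5/2)

5.7739 m^(5/2)


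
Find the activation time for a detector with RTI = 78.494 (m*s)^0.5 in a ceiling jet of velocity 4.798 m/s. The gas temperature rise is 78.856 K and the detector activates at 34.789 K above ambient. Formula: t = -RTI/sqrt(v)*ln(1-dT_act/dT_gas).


dT_act/dT_gas = 0.44117
ln(1 - 0.44117) = -0.58191
t = -78.494 / sqrt(4.798) * -0.58191 = 20.853 s

20.853 s


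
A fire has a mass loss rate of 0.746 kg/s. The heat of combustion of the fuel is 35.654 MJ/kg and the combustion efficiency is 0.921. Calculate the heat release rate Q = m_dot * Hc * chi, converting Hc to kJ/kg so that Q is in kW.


Hc = 35.654 MJ/kg = 35.654 * 1000 kJ/kg = 35654 kJ/kg
Q = 0.746 kg/s * 35654 kJ/kg * 0.921 = 24497 kW

24497 kW


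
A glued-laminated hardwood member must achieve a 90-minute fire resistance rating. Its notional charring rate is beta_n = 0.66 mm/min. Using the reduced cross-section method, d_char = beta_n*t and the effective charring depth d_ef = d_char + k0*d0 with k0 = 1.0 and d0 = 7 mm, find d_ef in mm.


d_char = 0.66 * 90 = 59.4 mm
d_ef = 59.4 + 1.0*7 = 66.4 mm

66.4 mm


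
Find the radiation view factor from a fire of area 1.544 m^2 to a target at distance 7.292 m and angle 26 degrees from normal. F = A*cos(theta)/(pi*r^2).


cos(26 deg) = 0.89879
pi*r^2 = 167.05
F = 1.544 * 0.89879 / 167.05 = 0.0083074

0.0083074


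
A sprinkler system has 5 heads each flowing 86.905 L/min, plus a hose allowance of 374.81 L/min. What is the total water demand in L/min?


Sprinkler demand = 5 * 86.905 = 434.525 L/min
Total = 434.525 + 374.81 = 809.335 L/min

809.335 L/min


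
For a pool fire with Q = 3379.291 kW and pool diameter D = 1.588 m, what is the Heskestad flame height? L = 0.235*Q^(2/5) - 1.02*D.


Q^(2/5) = 25.795
0.235 * Q^(2/5) = 6.0618
1.02 * D = 1.6198
L = 4.4420 m

4.4420 m


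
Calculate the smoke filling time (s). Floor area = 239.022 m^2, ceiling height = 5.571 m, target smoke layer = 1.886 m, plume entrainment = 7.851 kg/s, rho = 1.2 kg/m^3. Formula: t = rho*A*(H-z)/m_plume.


H - z = 3.685 m
t = 1.2 * 239.022 * 3.685 / 7.851 = 134.63 s

134.63 s


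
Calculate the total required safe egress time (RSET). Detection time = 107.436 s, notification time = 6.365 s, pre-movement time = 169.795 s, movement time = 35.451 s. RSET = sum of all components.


Total = 107.436 + 6.365 + 169.795 + 35.451 = 319.047 s

319.047 s


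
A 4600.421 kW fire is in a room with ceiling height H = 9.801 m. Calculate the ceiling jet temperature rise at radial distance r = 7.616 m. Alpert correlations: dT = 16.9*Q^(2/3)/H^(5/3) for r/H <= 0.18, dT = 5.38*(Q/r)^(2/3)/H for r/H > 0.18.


r/H = 7.616 / 9.801 = 0.77706
r/H > 0.18, so dT = 5.38*(Q/r)^(2/3)/H
Q/r = 604.05
(Q/r)^(2/3) = 71.457
dT = 5.38 * 71.457 / 9.801 = 39.225 K

39.225 K


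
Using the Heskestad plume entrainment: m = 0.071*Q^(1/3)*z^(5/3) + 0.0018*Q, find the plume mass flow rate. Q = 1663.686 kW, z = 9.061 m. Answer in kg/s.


Q^(1/3) = 11.849
z^(5/3) = 39.382
First term = 0.071 * 11.849 * 39.382 = 33.132
Second term = 0.0018 * 1663.686 = 2.9946
m = 36.126 kg/s

36.126 kg/s


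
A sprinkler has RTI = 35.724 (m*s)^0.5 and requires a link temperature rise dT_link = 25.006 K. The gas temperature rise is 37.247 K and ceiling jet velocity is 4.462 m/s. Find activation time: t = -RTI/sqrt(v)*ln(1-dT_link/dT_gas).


dT_link/dT_gas = 0.67136
ln(1 - 0.67136) = -1.1128
t = -35.724 / sqrt(4.462) * -1.1128 = 18.819 s

18.819 s


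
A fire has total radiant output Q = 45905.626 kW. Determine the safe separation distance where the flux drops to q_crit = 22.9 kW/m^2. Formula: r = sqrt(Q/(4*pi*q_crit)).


4*pi*q_crit = 287.77
Q/(4*pi*q_crit) = 159.52
r = sqrt(159.52) = 12.630 m

12.630 m


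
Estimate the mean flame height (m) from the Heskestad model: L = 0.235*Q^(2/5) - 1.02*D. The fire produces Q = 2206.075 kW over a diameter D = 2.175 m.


Q^(2/5) = 21.749
0.235 * Q^(2/5) = 5.1111
1.02 * D = 2.2185
L = 2.8926 m

2.8926 m


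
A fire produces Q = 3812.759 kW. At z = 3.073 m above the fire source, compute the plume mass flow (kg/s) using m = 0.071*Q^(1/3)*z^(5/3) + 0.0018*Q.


Q^(1/3) = 15.622
z^(5/3) = 6.4954
First term = 0.071 * 15.622 * 6.4954 = 7.2046
Second term = 0.0018 * 3812.759 = 6.8630
m = 14.068 kg/s

14.068 kg/s


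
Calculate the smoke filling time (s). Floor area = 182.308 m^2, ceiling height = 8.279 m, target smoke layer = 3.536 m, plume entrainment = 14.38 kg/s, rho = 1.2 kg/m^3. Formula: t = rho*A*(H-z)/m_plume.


H - z = 4.743 m
t = 1.2 * 182.308 * 4.743 / 14.38 = 72.157 s

72.157 s


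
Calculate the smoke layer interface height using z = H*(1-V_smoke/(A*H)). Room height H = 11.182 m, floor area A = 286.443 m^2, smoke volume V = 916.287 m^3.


V/(A*H) = 0.28607
1 - 0.28607 = 0.71393
z = 11.182 * 0.71393 = 7.9832 m

7.9832 m


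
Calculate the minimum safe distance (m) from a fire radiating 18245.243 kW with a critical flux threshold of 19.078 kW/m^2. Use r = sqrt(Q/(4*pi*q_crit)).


4*pi*q_crit = 239.74
Q/(4*pi*q_crit) = 76.104
r = sqrt(76.104) = 8.7238 m

8.7238 m


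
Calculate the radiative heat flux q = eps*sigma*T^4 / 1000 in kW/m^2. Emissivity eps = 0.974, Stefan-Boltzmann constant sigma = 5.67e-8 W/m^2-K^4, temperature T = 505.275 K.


T^4 = 6.5180e+10
q = 0.974 * 5.67e-8 * 6.5180e+10 / 1000 = 3.5996 kW/m^2

3.5996 kW/m^2


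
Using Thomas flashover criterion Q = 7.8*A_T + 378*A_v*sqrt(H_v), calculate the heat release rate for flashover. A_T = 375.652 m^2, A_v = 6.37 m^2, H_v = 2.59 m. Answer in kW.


7.8*A_T = 2930.1
sqrt(H_v) = 1.6093
378*A_v*sqrt(H_v) = 3875.1
Q = 2930.1 + 3875.1 = 6805.2 kW

6805.2 kW


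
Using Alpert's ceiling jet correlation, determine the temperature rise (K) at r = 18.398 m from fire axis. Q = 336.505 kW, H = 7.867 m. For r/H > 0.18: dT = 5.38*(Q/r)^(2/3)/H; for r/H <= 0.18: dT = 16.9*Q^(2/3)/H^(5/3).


r/H = 18.398 / 7.867 = 2.3386
r/H > 0.18, so dT = 5.38*(Q/r)^(2/3)/H
Q/r = 18.290
(Q/r)^(2/3) = 6.9419
dT = 5.38 * 6.9419 / 7.867 = 4.7474 K

4.7474 K


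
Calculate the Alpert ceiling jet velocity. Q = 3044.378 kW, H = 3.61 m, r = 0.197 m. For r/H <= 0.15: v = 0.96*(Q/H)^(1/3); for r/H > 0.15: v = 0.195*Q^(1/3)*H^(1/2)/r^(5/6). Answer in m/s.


r/H = 0.197 / 3.61 = 0.054571
r/H <= 0.15, so v = 0.96*(Q/H)^(1/3)
Q/H = 843.32
(Q/H)^(1/3) = 9.4478
v = 0.96 * 9.4478 = 9.0699 m/s

9.0699 m/s


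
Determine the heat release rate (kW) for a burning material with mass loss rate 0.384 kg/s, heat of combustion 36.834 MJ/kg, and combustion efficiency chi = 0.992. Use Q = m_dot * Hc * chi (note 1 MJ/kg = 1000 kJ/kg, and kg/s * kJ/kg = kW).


Hc = 36.834 MJ/kg = 36.834 * 1000 kJ/kg = 36834 kJ/kg
Q = 0.384 kg/s * 36834 kJ/kg * 0.992 = 14031 kW

14031 kW


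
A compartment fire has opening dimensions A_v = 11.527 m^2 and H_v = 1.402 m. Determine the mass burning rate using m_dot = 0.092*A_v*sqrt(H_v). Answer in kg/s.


sqrt(H_v) = 1.1841
m_dot = 0.092 * 11.527 * 1.1841 = 1.2557 kg/s

1.2557 kg/s


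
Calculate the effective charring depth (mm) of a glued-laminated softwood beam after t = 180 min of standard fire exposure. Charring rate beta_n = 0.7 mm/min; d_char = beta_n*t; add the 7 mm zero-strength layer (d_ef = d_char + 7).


d_char = 0.7 * 180 = 126 mm
d_ef = 126 + 1.0*7 = 133 mm

133 mm


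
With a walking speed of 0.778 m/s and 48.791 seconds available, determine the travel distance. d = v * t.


d = 0.778 * 48.791 = 37.959 m

37.959 m


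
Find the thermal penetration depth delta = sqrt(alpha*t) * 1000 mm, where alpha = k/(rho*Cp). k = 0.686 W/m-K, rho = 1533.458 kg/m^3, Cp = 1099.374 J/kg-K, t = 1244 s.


alpha = 0.686 / (1533.458 * 1099.374) = 4.0692e-07 m^2/s
alpha * t = 0.00050621
delta = sqrt(0.00050621) * 1000 = 22.499 mm

22.499 mm


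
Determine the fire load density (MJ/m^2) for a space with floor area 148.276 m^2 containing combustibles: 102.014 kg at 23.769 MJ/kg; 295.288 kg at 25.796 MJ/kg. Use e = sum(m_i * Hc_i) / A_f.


Total energy = 102.014*23.769 + 295.288*25.796
= 2424.771 + 7617.249
= 10042.02 MJ
e = 10042.02 / 148.276 = 67.725 MJ/m^2

67.725 MJ/m^2


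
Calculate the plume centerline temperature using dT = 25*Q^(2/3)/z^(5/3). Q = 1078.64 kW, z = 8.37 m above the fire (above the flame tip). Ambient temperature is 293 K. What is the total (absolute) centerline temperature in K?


Q^(2/3) = 105.18
z^(5/3) = 34.505
dT = 25 * 105.18 / 34.505 = 76.205 K
T = 293 + 76.205 = 369.20 K

369.20 K


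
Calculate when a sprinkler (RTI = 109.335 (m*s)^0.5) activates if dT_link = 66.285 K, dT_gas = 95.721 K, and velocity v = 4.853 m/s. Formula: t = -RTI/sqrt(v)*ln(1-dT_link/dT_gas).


dT_link/dT_gas = 0.69248
ln(1 - 0.69248) = -1.1792
t = -109.335 / sqrt(4.853) * -1.1792 = 58.526 s

58.526 s


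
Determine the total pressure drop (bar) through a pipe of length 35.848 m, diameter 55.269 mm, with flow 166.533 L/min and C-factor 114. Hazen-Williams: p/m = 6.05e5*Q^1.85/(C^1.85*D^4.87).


Q^1.85 = 12876
C^1.85 = 6386.7
D^4.87 = 3.0612e+08
p/m = 0.0039845 bar/m
p_total = 0.0039845 * 35.848 = 0.14284 bar

0.14284 bar


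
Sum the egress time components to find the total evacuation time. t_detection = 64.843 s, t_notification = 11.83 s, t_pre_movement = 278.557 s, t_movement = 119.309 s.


Total = 64.843 + 11.83 + 278.557 + 119.309 = 474.539 s

474.539 s


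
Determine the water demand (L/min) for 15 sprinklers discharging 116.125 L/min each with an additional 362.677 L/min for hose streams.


Sprinkler demand = 15 * 116.125 = 1741.875 L/min
Total = 1741.875 + 362.677 = 2104.552 L/min

2104.552 L/min


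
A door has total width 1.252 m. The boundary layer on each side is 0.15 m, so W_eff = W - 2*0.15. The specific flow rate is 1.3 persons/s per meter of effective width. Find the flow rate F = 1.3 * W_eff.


W_eff = 1.252 - 0.30 = 0.952 m
F = 1.3 * 0.952 = 1.2376 persons/s

1.2376 persons/s


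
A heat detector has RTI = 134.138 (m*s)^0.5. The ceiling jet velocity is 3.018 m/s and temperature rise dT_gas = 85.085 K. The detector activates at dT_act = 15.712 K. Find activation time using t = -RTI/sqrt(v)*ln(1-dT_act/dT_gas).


dT_act/dT_gas = 0.18466
ln(1 - 0.18466) = -0.20415
t = -134.138 / sqrt(3.018) * -0.20415 = 15.763 s

15.763 s


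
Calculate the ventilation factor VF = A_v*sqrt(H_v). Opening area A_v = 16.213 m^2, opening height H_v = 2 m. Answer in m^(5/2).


sqrt(H_v) = 1.4142
VF = 16.213 * 1.4142 = 22.929 m^(5/2)

22.929 m^(5/2)


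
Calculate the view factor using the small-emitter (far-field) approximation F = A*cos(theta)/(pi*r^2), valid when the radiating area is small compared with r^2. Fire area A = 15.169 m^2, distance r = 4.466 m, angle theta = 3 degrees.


cos(3 deg) = 0.99863
pi*r^2 = 62.660
F = 15.169 * 0.99863 / 62.660 = 0.24175

0.24175


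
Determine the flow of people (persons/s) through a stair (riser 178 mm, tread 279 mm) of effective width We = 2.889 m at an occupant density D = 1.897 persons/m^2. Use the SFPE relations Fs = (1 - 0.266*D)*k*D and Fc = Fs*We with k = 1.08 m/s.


1 - 0.266*D = 1 - 0.266*1.897 = 0.49540
Fs = 0.49540 * 1.08 * 1.897 = 1.0150 persons/(s*m)
Fc = 1.0150 * 2.889 = 2.9322 persons/s

2.9322 persons/s


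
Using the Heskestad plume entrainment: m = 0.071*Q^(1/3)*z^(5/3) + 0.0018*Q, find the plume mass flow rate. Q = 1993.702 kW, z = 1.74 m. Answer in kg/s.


Q^(1/3) = 12.586
z^(5/3) = 2.5172
First term = 0.071 * 12.586 * 2.5172 = 2.2494
Second term = 0.0018 * 1993.702 = 3.5887
m = 5.8380 kg/s

5.8380 kg/s


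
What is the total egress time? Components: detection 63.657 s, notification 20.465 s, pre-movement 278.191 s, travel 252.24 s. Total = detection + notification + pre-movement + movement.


Total = 63.657 + 20.465 + 278.191 + 252.24 = 614.553 s

614.553 s


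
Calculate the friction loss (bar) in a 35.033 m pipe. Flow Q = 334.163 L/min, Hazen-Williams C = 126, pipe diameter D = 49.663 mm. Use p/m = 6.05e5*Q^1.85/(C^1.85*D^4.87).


Q^1.85 = 46701
C^1.85 = 7685.7
D^4.87 = 1.8184e+08
p/m = 0.020217 bar/m
p_total = 0.020217 * 35.033 = 0.70826 bar

0.70826 bar


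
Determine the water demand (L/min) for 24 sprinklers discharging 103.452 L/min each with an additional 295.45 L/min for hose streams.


Sprinkler demand = 24 * 103.452 = 2482.848 L/min
Total = 2482.848 + 295.45 = 2778.298 L/min

2778.298 L/min


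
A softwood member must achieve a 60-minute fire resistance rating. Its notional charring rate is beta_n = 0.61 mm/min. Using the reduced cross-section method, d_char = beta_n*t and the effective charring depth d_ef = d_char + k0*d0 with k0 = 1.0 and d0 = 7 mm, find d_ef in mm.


d_char = 0.61 * 60 = 36.6 mm
d_ef = 36.6 + 1.0*7 = 43.6 mm

43.6 mm


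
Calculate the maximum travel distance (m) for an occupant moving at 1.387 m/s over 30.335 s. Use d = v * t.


d = 1.387 * 30.335 = 42.075 m

42.075 m


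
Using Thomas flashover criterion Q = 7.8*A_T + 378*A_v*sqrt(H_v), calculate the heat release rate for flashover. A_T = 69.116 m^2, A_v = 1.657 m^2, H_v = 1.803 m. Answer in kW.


7.8*A_T = 539.10
sqrt(H_v) = 1.3428
378*A_v*sqrt(H_v) = 841.03
Q = 539.10 + 841.03 = 1380.1 kW

1380.1 kW


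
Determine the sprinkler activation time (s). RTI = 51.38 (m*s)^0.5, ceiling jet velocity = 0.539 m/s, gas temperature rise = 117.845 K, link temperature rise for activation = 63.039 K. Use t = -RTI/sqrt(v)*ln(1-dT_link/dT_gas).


dT_link/dT_gas = 0.53493
ln(1 - 0.53493) = -0.76557
t = -51.38 / sqrt(0.539) * -0.76557 = 53.578 s

53.578 s


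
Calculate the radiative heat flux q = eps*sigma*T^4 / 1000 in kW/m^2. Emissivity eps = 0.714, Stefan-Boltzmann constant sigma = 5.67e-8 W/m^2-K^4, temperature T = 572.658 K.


T^4 = 1.0754e+11
q = 0.714 * 5.67e-8 * 1.0754e+11 / 1000 = 4.3537 kW/m^2

4.3537 kW/m^2


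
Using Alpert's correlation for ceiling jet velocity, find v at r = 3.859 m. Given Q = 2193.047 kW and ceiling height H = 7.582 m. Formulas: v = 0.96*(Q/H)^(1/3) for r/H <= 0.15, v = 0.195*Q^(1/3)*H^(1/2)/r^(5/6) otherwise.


r/H = 3.859 / 7.582 = 0.50897
r/H > 0.15, so v = 0.195*Q^(1/3)*H^(1/2)/r^(5/6)
Q^(1/3) = 12.992
H^(1/2) = 2.7535
r^(5/6) = 3.0813
v = 0.195 * 12.992 * 2.7535 / 3.0813 = 2.2640 m/s

2.2640 m/s


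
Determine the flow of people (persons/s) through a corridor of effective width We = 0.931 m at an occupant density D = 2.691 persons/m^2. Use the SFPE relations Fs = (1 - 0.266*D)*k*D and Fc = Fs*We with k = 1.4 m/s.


1 - 0.266*D = 1 - 0.266*2.691 = 0.28419
Fs = 0.28419 * 1.4 * 2.691 = 1.0707 persons/(s*m)
Fc = 1.0707 * 0.931 = 0.99680 persons/s

0.99680 persons/s


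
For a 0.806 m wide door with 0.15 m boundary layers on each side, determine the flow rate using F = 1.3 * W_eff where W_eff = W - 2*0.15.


W_eff = 0.806 - 0.30 = 0.506 m
F = 1.3 * 0.506 = 0.65780 persons/s

0.65780 persons/s


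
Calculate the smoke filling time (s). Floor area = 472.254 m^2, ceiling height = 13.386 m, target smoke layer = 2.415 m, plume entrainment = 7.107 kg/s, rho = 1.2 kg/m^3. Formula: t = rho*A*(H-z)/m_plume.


H - z = 10.971 m
t = 1.2 * 472.254 * 10.971 / 7.107 = 874.82 s

874.82 s


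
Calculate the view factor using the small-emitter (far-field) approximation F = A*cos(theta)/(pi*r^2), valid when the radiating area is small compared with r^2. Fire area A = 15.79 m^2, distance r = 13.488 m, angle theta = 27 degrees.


cos(27 deg) = 0.89101
pi*r^2 = 571.54
F = 15.79 * 0.89101 / 571.54 = 0.024616

0.024616


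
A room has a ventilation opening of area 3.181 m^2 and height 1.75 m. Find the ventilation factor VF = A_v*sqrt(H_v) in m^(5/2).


sqrt(H_v) = 1.3229
VF = 3.181 * 1.3229 = 4.2081 m^(5/2)

4.2081 m^(5/2)


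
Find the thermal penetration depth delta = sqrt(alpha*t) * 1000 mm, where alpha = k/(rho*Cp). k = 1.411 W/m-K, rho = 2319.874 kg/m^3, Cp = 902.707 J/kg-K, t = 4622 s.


alpha = 1.411 / (2319.874 * 902.707) = 6.7378e-07 m^2/s
alpha * t = 0.0031142
delta = sqrt(0.0031142) * 1000 = 55.805 mm

55.805 mm


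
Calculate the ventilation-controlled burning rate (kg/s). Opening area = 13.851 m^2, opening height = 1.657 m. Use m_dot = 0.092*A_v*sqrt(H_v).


sqrt(H_v) = 1.2872
m_dot = 0.092 * 13.851 * 1.2872 = 1.6403 kg/s

1.6403 kg/s


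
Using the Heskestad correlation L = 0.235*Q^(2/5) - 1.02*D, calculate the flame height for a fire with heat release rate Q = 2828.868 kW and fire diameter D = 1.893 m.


Q^(2/5) = 24.024
0.235 * Q^(2/5) = 5.6456
1.02 * D = 1.9309
L = 3.7148 m

3.7148 m
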